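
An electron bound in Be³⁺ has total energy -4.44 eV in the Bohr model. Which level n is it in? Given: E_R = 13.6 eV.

E_n = −E_R Z²/n² ⇒ n² = E_R Z²/(−E_n) = 13.6 × 4² / 4.44 ≈ 49.01
n = 7

7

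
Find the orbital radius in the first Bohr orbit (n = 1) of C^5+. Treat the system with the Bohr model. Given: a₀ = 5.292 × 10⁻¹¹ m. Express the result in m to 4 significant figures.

r_n = n²a₀/Z = 1² × 5.292 × 10⁻¹¹ / 6
    = 1 × 5.292 × 10⁻¹¹ / 6 = 8.820 × 10⁻¹² m

8.820 × 10⁻¹² m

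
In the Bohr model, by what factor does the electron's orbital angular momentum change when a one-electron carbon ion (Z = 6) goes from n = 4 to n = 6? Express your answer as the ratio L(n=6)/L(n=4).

3/2

L = nℏ depends only on n, so L ∝ n.
L(n=6)/L(n=4) = (6/4)^1 = 3/2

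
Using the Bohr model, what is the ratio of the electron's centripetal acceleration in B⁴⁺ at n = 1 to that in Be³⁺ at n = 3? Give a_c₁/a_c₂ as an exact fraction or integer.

a_c ∝ Z^3 · n^-4
a_c₁/a_c₂ = (5/4)^3 · (1/3)^-4 = 10125/64

10125/64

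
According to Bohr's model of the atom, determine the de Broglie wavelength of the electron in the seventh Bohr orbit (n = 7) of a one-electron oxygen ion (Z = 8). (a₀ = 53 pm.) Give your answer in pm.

290 pm

The Bohr quantisation condition is nλ = 2πr_n.
r_n = n²a₀/Z = 320 pm
λ = 2πr_n/n = 2π·320/7 = 290 pm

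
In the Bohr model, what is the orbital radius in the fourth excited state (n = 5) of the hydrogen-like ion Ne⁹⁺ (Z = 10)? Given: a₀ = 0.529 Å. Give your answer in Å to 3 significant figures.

1.32 Å

r_n = n²a₀/Z = 5² × 0.529 / 10
    = 25 × 0.529 / 10 = 1.32 Å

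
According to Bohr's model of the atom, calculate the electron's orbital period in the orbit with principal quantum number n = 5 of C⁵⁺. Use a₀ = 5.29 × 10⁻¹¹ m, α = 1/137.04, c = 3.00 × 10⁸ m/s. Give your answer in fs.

0.527 fs

r = n²a₀/Z = 5²·5.29 × 10⁻¹¹/6 = 2.20 × 10⁻¹⁰ m
v = Zαc/n = 6·0.00730·3.00 × 10⁸/5 = 2.63 × 10⁶ m/s
T = 2πr/v = 5.27 × 10⁻¹⁶ s = 0.527 fs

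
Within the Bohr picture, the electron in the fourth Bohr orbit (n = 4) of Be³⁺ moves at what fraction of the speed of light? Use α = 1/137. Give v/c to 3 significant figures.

v_n = Zαc/n, so v/c = Zα/n = 4 × 0.00730 / 4 = 0.00730

0.00730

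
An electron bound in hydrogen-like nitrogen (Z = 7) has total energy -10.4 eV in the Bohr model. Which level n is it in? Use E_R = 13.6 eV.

E_n = −E_R Z²/n² ⇒ n² = E_R Z²/(−E_n) = 13.6 × 7² / 10.4 ≈ 64.08
n = 8

8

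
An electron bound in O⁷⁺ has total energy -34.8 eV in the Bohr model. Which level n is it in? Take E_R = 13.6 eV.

5

E_n = −E_R Z²/n² ⇒ n² = E_R Z²/(−E_n) = 13.6 × 8² / 34.8 ≈ 25.01
n = 5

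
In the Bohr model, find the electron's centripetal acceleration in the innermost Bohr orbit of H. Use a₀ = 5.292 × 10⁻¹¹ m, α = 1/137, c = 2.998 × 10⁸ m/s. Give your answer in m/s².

9.049 × 10²² m/s²

r = n²a₀/Z = 5.292 × 10⁻¹¹ m, v = Zαc/n = 2.188 × 10⁶ m/s
a = v²/r = (2.188 × 10⁶)² / 5.292 × 10⁻¹¹ = 9.049 × 10²² m/s²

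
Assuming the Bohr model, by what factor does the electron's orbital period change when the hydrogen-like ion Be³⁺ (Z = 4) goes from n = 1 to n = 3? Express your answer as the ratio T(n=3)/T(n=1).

T ∝ Z^-2 · n^3; with Z fixed, T ∝ n^3.
T(n=3)/T(n=1) = (3/1)^3 = 27

27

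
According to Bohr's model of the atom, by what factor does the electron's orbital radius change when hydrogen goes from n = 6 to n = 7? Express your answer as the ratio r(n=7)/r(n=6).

r ∝ Z^-1 · n^2; with Z fixed, r ∝ n^2.
r(n=7)/r(n=6) = (7/6)^2 = 49/36

49/36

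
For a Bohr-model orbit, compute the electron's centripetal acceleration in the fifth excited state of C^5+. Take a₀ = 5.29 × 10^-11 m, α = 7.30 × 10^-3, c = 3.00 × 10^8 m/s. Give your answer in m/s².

1.51 × 10^22 m/s²

r = n²a₀/Z = 3.17 × 10^-10 m, v = Zαc/n = 2.19 × 10^6 m/s
a = v²/r = (2.19 × 10^6)² / 3.17 × 10^-10 = 1.51 × 10^22 m/s²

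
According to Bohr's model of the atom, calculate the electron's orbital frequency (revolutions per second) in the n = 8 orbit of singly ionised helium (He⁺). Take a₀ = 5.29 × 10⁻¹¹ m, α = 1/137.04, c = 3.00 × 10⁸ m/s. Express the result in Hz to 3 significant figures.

5.15 × 10¹³ Hz

r = n²a₀/Z = 1.69 × 10⁻⁹ m, v = Zαc/n = 5.47 × 10⁵ m/s
f = v/(2πr) = 5.15 × 10¹³ Hz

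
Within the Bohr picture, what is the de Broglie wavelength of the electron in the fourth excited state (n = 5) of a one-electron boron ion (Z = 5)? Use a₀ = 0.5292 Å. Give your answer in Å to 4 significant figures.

3.325 Å

The Bohr quantisation condition is nλ = 2πr_n.
r_n = n²a₀/Z = 2.646 Å
λ = 2πr_n/n = 2π·2.646/5 = 3.325 Å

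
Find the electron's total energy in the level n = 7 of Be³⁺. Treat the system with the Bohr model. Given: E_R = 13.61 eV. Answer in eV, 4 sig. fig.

E_n = −E_R·Z²/n² = −13.61 × 4²/7² = -4.444 eV

-4.444 eV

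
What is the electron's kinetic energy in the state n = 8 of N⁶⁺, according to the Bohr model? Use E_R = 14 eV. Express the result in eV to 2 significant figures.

For a Coulomb orbit the virial theorem gives K = −E_n.
E_n = −E_R·Z²/n², so K = E_R·Z²/n² = 14 × 7²/8² = 11 eV

11 eV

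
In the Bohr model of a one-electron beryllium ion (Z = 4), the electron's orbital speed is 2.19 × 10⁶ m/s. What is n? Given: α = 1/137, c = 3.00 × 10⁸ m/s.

v_n = Zαc/n ⇒ n = Zαc/v = 4 × 0.00730 × 3.00 × 10⁸ / 2.19 × 10⁶ ≈ 4.00
n = 4

4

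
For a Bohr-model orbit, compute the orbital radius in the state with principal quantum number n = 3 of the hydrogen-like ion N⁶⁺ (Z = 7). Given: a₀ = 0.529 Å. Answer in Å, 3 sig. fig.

r_n = n²a₀/Z = 3² × 0.529 / 7
    = 9 × 0.529 / 7 = 0.680 Å

0.680 Å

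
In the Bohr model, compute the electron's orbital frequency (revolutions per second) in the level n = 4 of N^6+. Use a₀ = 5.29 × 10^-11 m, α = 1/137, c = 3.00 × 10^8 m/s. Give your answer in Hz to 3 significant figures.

5.04 × 10^15 Hz

r = n²a₀/Z = 1.21 × 10^-10 m, v = Zαc/n = 3.83 × 10^6 m/s
f = v/(2πr) = 5.04 × 10^15 Hz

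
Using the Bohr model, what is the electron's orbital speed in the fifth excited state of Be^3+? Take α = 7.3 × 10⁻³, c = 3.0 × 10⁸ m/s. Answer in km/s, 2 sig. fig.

v_n = Zαc/n = 4 × 0.0073 × 3.0 × 10⁸ / 6
    = 1500 km/s

1500 km/s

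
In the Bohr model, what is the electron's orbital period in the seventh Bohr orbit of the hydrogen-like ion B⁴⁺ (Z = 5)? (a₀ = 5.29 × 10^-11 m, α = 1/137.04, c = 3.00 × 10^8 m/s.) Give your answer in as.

2080 as

r = n²a₀/Z = 7²·5.29 × 10^-11/5 = 5.18 × 10^-10 m
v = Zαc/n = 5·0.00730·3.00 × 10^8/7 = 1.56 × 10^6 m/s
T = 2πr/v = 2.08 × 10^-15 s = 2080 as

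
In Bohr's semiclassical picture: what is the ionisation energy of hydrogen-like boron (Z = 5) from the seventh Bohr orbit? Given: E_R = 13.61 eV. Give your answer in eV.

E_n = −E_R·Z²/n² = −13.61 × 5²/7² eV = -6.944 eV
Ionisation energy = −E_n = 6.944 eV

6.944 eV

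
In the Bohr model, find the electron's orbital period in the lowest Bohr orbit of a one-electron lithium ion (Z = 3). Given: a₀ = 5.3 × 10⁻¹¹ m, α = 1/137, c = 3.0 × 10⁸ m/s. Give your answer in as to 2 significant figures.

17 as

r = n²a₀/Z = 1²·5.3 × 10⁻¹¹/3 = 1.8 × 10⁻¹¹ m
v = Zαc/n = 3·0.0073·3.0 × 10⁸/1 = 6.6 × 10⁶ m/s
T = 2πr/v = 1.7 × 10⁻¹⁷ s = 17 as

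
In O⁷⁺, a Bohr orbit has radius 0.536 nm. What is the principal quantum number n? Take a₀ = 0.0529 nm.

r_n = n²a₀/Z ⇒ n² = rZ/a₀ = 0.536 × 8 / 0.0529 ≈ 81.06
n = 9

9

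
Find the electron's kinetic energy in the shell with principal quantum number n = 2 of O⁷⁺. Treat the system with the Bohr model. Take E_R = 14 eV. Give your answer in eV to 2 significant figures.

For a Coulomb orbit the virial theorem gives K = −E_n.
E_n = −E_R·Z²/n², so K = E_R·Z²/n² = 14 × 8²/2² = 220 eV

220 eV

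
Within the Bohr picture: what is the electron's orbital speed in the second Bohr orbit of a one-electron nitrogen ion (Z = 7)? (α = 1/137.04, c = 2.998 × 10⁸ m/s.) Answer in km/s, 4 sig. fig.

v_n = Zαc/n = 7 × 0.007297 × 2.998 × 10⁸ / 2
    = 7657 km/s

7657 km/s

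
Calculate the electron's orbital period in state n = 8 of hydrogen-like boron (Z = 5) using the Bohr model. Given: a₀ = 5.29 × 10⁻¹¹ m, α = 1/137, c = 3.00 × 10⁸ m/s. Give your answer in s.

r = n²a₀/Z = 8²·5.29 × 10⁻¹¹/5 = 6.77 × 10⁻¹⁰ m
v = Zαc/n = 5·0.00730·3.00 × 10⁸/8 = 1.37 × 10⁶ m/s
T = 2πr/v = 3.11 × 10⁻¹⁵ s

3.11 × 10⁻¹⁵ s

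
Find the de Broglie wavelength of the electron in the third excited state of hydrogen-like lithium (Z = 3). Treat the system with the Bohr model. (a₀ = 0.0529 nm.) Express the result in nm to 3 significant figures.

0.443 nm

The Bohr quantisation condition is nλ = 2πr_n.
r_n = n²a₀/Z = 0.282 nm
λ = 2πr_n/n = 2π·0.282/4 = 0.443 nm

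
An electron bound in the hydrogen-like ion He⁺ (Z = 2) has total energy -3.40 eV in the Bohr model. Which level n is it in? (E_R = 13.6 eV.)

E_n = −E_R Z²/n² ⇒ n² = E_R Z²/(−E_n) = 13.6 × 2² / 3.40 ≈ 16.00
n = 4

4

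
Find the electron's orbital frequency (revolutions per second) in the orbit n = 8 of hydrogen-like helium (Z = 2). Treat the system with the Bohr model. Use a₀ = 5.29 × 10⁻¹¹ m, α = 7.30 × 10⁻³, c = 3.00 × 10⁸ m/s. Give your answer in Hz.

5.15 × 10¹³ Hz

r = n²a₀/Z = 1.69 × 10⁻⁹ m, v = Zαc/n = 5.47 × 10⁵ m/s
f = v/(2πr) = 5.15 × 10¹³ Hz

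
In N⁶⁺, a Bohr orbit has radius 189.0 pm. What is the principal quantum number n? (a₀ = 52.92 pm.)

r_n = n²a₀/Z ⇒ n² = rZ/a₀ = 189.0 × 7 / 52.92 ≈ 25.00
n = 5

5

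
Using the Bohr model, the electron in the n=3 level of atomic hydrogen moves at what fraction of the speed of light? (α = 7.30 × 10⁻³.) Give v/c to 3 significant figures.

0.00243

v_n = Zαc/n, so v/c = Zα/n = 1 × 0.00730 / 3 = 0.00243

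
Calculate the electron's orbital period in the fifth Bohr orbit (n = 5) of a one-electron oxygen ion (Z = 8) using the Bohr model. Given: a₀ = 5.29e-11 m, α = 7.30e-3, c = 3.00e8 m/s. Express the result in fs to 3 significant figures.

r = n²a₀/Z = 5²·5.29e-11/8 = 1.65e-10 m
v = Zαc/n = 8·0.00730·3.00e8/5 = 3.50e6 m/s
T = 2πr/v = 2.96e-16 s = 0.296 fs

0.296 fs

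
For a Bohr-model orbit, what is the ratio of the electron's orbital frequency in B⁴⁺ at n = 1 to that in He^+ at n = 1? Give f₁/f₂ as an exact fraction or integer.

25/4

f ∝ Z^2 · n^-3
f₁/f₂ = (5/2)^2 · (1/1)^-3 = 25/4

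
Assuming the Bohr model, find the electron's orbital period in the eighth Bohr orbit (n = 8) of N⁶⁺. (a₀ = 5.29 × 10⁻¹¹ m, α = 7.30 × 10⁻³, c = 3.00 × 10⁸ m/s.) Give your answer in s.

r = n²a₀/Z = 8²·5.29 × 10⁻¹¹/7 = 4.84 × 10⁻¹⁰ m
v = Zαc/n = 7·0.00730·3.00 × 10⁸/8 = 1.92 × 10⁶ m/s
T = 2πr/v = 1.59 × 10⁻¹⁵ s

1.59 × 10⁻¹⁵ s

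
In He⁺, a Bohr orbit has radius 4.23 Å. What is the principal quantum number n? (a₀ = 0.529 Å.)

4

r_n = n²a₀/Z ⇒ n² = rZ/a₀ = 4.23 × 2 / 0.529 ≈ 15.99
n = 4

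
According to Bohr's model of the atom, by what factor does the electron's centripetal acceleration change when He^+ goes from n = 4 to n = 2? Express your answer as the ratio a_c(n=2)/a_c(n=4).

16

a_c ∝ Z^3 · n^-4; with Z fixed, a_c ∝ n^-4.
a_c(n=2)/a_c(n=4) = (2/4)^-4 = 16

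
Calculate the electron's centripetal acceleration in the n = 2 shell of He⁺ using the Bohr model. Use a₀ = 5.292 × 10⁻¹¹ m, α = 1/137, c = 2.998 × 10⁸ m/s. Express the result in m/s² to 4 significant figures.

r = n²a₀/Z = 1.058 × 10⁻¹⁰ m, v = Zαc/n = 2.188 × 10⁶ m/s
a = v²/r = (2.188 × 10⁶)² / 1.058 × 10⁻¹⁰ = 4.525 × 10²² m/s²

4.525 × 10²² m/s²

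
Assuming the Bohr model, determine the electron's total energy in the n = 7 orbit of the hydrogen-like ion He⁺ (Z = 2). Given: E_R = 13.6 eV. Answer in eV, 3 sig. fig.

-1.11 eV

E_n = −E_R·Z²/n² = −13.6 × 2²/7² = -1.11 eV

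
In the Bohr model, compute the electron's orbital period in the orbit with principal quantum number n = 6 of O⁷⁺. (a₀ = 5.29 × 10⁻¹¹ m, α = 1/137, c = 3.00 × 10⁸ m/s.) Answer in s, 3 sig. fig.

5.12 × 10⁻¹⁶ s

r = n²a₀/Z = 6²·5.29 × 10⁻¹¹/8 = 2.38 × 10⁻¹⁰ m
v = Zαc/n = 8·0.00730·3.00 × 10⁸/6 = 2.92 × 10⁶ m/s
T = 2πr/v = 5.12 × 10⁻¹⁶ s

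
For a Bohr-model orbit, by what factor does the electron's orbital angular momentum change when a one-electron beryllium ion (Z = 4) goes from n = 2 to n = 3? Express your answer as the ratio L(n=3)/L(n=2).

L = nℏ depends only on n, so L ∝ n.
L(n=3)/L(n=2) = (3/2)^1 = 3/2

3/2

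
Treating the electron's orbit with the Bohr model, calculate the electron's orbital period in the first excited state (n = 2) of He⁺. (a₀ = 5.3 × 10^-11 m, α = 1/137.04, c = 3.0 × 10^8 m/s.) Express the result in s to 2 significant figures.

3.0 × 10^-16 s

r = n²a₀/Z = 2²·5.3 × 10^-11/2 = 1.1 × 10^-10 m
v = Zαc/n = 2·0.0073·3.0 × 10^8/2 = 2.2 × 10^6 m/s
T = 2πr/v = 3.0 × 10^-16 s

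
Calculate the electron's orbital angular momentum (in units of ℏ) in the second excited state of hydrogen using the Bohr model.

3

L_n = nℏ, so L/ℏ = n = 3.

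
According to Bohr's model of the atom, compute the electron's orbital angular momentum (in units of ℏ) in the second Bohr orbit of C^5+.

2

L_n = nℏ, so L/ℏ = n = 2.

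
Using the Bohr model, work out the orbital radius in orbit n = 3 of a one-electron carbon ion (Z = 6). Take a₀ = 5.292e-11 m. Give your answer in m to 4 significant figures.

r_n = n²a₀/Z = 3² × 5.292e-11 / 6
    = 9 × 5.292e-11 / 6 = 7.938e-11 m

7.938e-11 m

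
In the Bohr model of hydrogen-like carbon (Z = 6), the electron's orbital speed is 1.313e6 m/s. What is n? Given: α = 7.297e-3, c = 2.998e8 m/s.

v_n = Zαc/n ⇒ n = Zαc/v = 6 × 0.007297 × 2.998e8 / 1.313e6 ≈ 10.00
n = 10

10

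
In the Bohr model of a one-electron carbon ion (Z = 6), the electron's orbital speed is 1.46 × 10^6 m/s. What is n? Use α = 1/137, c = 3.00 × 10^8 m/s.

v_n = Zαc/n ⇒ n = Zαc/v = 6 × 0.00730 × 3.00 × 10^8 / 1.46 × 10^6 ≈ 9.00
n = 9

9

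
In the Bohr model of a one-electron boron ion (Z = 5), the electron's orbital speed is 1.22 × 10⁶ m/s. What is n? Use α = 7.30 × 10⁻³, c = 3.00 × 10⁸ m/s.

9

v_n = Zαc/n ⇒ n = Zαc/v = 5 × 0.00730 × 3.00 × 10⁸ / 1.22 × 10⁶ ≈ 8.98
n = 9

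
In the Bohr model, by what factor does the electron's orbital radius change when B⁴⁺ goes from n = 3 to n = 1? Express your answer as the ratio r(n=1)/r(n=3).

r ∝ Z^-1 · n^2; with Z fixed, r ∝ n^2.
r(n=1)/r(n=3) = (1/3)^2 = 1/9

1/9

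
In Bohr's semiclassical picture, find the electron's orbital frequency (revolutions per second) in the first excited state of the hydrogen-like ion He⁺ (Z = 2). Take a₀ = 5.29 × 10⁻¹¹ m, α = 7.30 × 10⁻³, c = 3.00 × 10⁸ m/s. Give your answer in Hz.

r = n²a₀/Z = 1.06 × 10⁻¹⁰ m, v = Zαc/n = 2.19 × 10⁶ m/s
f = v/(2πr) = 3.29 × 10¹⁵ Hz

3.29 × 10¹⁵ Hz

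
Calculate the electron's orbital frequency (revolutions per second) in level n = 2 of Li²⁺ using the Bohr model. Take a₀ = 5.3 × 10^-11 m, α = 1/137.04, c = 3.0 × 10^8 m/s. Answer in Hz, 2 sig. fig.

7.4 × 10^15 Hz

r = n²a₀/Z = 7.1 × 10^-11 m, v = Zαc/n = 3.3 × 10^6 m/s
f = v/(2πr) = 7.4 × 10^15 Hz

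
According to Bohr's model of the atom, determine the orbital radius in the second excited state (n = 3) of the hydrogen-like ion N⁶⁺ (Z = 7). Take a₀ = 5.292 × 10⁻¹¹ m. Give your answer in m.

r_n = n²a₀/Z = 3² × 5.292 × 10⁻¹¹ / 7
    = 9 × 5.292 × 10⁻¹¹ / 7 = 6.804 × 10⁻¹¹ m

6.804 × 10⁻¹¹ m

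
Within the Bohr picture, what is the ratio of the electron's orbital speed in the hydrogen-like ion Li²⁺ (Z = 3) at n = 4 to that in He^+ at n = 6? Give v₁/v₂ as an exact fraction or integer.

9/4

v ∝ Z^1 · n^-1
v₁/v₂ = (3/2)^1 · (4/6)^-1 = 9/4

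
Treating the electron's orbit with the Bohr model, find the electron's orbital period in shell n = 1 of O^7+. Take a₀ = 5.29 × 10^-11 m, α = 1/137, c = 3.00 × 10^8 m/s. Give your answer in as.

r = n²a₀/Z = 1²·5.29 × 10^-11/8 = 6.61 × 10^-12 m
v = Zαc/n = 8·0.00730·3.00 × 10^8/1 = 1.75 × 10^7 m/s
T = 2πr/v = 2.37 × 10^-18 s = 2.37 as

2.37 as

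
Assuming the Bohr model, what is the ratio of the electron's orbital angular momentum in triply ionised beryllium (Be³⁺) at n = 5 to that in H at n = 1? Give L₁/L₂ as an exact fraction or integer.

5

L = nℏ is independent of Z.
L₁/L₂ = n₁/n₂ = 5/1 = 5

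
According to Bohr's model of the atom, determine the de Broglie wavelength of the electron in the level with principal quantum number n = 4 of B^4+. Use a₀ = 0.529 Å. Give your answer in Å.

The Bohr quantisation condition is nλ = 2πr_n.
r_n = n²a₀/Z = 1.69 Å
λ = 2πr_n/n = 2π·1.69/4 = 2.66 Å

2.66 Å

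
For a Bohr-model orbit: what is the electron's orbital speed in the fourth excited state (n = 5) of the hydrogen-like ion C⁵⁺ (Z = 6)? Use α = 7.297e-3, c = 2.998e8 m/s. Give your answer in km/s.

2625 km/s

v_n = Zαc/n = 6 × 0.007297 × 2.998e8 / 5
    = 2625 km/s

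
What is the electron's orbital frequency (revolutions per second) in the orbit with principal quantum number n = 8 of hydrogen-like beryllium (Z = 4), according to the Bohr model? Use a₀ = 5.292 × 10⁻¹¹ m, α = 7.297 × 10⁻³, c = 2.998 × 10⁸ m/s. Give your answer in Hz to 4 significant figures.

2.056 × 10¹⁴ Hz

r = n²a₀/Z = 8.467 × 10⁻¹⁰ m, v = Zαc/n = 1.094 × 10⁶ m/s
f = v/(2πr) = 2.056 × 10¹⁴ Hz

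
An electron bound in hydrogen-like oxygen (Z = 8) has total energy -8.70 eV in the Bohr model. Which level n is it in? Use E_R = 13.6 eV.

10

E_n = −E_R Z²/n² ⇒ n² = E_R Z²/(−E_n) = 13.6 × 8² / 8.70 ≈ 100.05
n = 10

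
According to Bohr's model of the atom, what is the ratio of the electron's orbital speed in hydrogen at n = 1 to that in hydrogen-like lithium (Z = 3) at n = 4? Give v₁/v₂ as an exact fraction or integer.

4/3

v ∝ Z^1 · n^-1
v₁/v₂ = (1/3)^1 · (1/4)^-1 = 4/3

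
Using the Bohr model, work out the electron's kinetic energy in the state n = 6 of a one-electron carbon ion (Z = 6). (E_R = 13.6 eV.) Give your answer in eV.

For a Coulomb orbit the virial theorem gives K = −E_n.
E_n = −E_R·Z²/n², so K = E_R·Z²/n² = 13.6 × 6²/6² = 13.6 eV

13.6 eV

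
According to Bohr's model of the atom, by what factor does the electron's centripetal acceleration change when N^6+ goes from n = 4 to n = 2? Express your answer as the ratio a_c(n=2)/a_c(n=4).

a_c ∝ Z^3 · n^-4; with Z fixed, a_c ∝ n^-4.
a_c(n=2)/a_c(n=4) = (2/4)^-4 = 16

16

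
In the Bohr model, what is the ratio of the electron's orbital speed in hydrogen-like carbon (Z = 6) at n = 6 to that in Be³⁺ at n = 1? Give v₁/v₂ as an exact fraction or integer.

1/4

v ∝ Z^1 · n^-1
v₁/v₂ = (6/4)^1 · (6/1)^-1 = 1/4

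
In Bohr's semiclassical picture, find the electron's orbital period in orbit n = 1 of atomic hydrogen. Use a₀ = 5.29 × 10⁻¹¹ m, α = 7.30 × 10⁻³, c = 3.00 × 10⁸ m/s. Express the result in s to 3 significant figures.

1.52 × 10⁻¹⁶ s

r = n²a₀/Z = 1²·5.29 × 10⁻¹¹/1 = 5.29 × 10⁻¹¹ m
v = Zαc/n = 1·0.00730·3.00 × 10⁸/1 = 2.19 × 10⁶ m/s
T = 2πr/v = 1.52 × 10⁻¹⁶ s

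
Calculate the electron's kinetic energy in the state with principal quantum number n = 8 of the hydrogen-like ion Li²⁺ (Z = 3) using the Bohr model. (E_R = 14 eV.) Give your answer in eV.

For a Coulomb orbit the virial theorem gives K = −E_n.
E_n = −E_R·Z²/n², so K = E_R·Z²/n² = 14 × 3²/8² = 2.0 eV

2.0 eV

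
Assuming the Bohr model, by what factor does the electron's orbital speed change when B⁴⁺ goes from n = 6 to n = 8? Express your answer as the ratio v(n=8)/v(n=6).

v ∝ Z^1 · n^-1; with Z fixed, v ∝ n^-1.
v(n=8)/v(n=6) = (8/6)^-1 = 3/4

3/4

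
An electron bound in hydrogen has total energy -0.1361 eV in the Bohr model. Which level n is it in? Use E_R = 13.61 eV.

E_n = −E_R Z²/n² ⇒ n² = E_R Z²/(−E_n) = 13.61 × 1² / 0.1361 ≈ 100.00
n = 10

10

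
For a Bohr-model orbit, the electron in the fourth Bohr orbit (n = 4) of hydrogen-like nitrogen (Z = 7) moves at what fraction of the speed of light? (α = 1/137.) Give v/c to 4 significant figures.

v_n = Zαc/n, so v/c = Zα/n = 7 × 0.007299 / 4 = 0.01277

0.01277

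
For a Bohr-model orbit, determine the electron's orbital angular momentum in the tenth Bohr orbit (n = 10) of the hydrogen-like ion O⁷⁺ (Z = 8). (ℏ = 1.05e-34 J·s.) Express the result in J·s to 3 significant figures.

L_n = nℏ = 10 × 1.05e-34 = 1.05e-33 J·s

1.05e-33 J·s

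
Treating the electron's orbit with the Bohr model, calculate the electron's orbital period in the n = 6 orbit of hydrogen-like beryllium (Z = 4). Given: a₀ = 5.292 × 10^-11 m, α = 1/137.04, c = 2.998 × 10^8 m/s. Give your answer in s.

r = n²a₀/Z = 6²·5.292 × 10^-11/4 = 4.763 × 10^-10 m
v = Zαc/n = 4·0.007297·2.998 × 10^8/6 = 1.458 × 10^6 m/s
T = 2πr/v = 2.052 × 10^-15 s

2.052 × 10^-15 s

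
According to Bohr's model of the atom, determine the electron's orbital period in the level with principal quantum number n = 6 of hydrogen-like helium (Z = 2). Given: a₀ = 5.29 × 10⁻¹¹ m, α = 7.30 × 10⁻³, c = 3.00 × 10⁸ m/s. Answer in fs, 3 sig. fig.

8.20 fs

r = n²a₀/Z = 6²·5.29 × 10⁻¹¹/2 = 9.52 × 10⁻¹⁰ m
v = Zαc/n = 2·0.00730·3.00 × 10⁸/6 = 7.30 × 10⁵ m/s
T = 2πr/v = 8.20 × 10⁻¹⁵ s = 8.20 fs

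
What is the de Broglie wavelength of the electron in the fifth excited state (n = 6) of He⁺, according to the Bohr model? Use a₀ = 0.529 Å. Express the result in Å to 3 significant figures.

The Bohr quantisation condition is nλ = 2πr_n.
r_n = n²a₀/Z = 9.52 Å
λ = 2πr_n/n = 2π·9.52/6 = 9.97 Å

9.97 Å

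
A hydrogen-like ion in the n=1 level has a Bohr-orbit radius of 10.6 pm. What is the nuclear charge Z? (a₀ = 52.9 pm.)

5

r_n = n²a₀/Z ⇒ Z = n²a₀/r = 1² × 52.9 / 10.6 ≈ 4.99
Z = 5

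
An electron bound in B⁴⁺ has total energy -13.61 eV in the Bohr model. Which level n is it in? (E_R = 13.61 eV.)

E_n = −E_R Z²/n² ⇒ n² = E_R Z²/(−E_n) = 13.61 × 5² / 13.61 ≈ 25.00
n = 5

5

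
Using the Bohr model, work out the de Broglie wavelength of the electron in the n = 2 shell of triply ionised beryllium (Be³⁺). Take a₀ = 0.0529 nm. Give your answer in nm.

0.166 nm

The Bohr quantisation condition is nλ = 2πr_n.
r_n = n²a₀/Z = 0.0529 nm
λ = 2πr_n/n = 2π·0.0529/2 = 0.166 nm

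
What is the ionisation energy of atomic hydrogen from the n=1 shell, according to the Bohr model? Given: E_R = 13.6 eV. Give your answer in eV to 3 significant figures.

E_n = −E_R·Z²/n² = −13.6 × 1²/1² eV = -13.6 eV
Ionisation energy = −E_n = 13.6 eV

13.6 eV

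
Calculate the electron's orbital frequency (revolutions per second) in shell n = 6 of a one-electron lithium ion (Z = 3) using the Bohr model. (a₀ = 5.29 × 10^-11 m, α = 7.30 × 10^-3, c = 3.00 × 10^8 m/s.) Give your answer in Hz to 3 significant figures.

r = n²a₀/Z = 6.35 × 10^-10 m, v = Zαc/n = 1.09 × 10^6 m/s
f = v/(2πr) = 2.75 × 10^14 Hz

2.75 × 10^14 Hz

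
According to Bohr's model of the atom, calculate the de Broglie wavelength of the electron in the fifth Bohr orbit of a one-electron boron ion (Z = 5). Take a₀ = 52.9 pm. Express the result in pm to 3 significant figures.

332 pm

The Bohr quantisation condition is nλ = 2πr_n.
r_n = n²a₀/Z = 264 pm
λ = 2πr_n/n = 2π·264/5 = 332 pm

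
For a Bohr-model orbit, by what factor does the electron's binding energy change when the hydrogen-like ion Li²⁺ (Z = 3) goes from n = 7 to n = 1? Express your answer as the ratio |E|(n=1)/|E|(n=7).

49

|E| ∝ Z^2 · n^-2; with Z fixed, |E| ∝ n^-2.
|E|(n=1)/|E|(n=7) = (1/7)^-2 = 49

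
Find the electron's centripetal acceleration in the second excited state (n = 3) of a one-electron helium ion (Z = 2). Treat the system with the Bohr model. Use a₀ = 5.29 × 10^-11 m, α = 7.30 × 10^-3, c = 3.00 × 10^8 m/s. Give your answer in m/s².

r = n²a₀/Z = 2.38 × 10^-10 m, v = Zαc/n = 1.46 × 10^6 m/s
a = v²/r = (1.46 × 10^6)² / 2.38 × 10^-10 = 8.95 × 10^21 m/s²

8.95 × 10^21 m/s²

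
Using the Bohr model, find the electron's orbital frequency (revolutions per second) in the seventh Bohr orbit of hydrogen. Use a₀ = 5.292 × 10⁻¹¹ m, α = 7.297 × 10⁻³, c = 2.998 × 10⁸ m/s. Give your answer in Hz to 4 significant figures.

r = n²a₀/Z = 2.593 × 10⁻⁹ m, v = Zαc/n = 3.125 × 10⁵ m/s
f = v/(2πr) = 1.918 × 10¹³ Hz

1.918 × 10¹³ Hz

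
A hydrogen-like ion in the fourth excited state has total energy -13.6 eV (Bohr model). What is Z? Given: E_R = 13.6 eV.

5

E_n = −E_R Z²/n² ⇒ Z² = −E_n n²/E_R = 13.6 × 5² / 13.6 ≈ 25.00
Z = 5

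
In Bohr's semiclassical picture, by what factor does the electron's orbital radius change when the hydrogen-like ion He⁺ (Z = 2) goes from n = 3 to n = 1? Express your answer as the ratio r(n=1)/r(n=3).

r ∝ Z^-1 · n^2; with Z fixed, r ∝ n^2.
r(n=1)/r(n=3) = (1/3)^2 = 1/9

1/9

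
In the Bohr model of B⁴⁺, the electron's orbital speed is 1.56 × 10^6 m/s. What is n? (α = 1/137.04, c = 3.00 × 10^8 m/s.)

v_n = Zαc/n ⇒ n = Zαc/v = 5 × 0.00730 × 3.00 × 10^8 / 1.56 × 10^6 ≈ 7.02
n = 7

7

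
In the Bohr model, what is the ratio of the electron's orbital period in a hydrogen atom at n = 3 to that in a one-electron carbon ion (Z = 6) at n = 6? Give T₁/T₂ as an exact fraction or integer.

T ∝ Z^-2 · n^3
T₁/T₂ = (1/6)^-2 · (3/6)^3 = 9/2

9/2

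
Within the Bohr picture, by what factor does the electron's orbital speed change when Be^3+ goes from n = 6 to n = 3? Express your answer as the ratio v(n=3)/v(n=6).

v ∝ Z^1 · n^-1; with Z fixed, v ∝ n^-1.
v(n=3)/v(n=6) = (3/6)^-1 = 2

2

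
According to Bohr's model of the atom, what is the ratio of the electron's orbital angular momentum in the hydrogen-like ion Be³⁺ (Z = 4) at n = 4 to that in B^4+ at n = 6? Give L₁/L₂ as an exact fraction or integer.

L = nℏ is independent of Z.
L₁/L₂ = n₁/n₂ = 4/6 = 2/3

2/3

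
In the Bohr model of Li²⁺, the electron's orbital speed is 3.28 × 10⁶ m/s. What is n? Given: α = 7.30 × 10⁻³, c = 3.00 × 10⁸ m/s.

2

v_n = Zαc/n ⇒ n = Zαc/v = 3 × 0.00730 × 3.00 × 10⁸ / 3.28 × 10⁶ ≈ 2.00
n = 2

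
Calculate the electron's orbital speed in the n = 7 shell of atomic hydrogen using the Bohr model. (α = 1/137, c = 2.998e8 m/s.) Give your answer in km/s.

312.6 km/s

v_n = Zαc/n = 1 × 0.007299 × 2.998e8 / 7
    = 312.6 km/s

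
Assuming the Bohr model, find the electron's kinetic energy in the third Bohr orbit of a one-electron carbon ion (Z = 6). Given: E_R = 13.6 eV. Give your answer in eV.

For a Coulomb orbit the virial theorem gives K = −E_n.
E_n = −E_R·Z²/n², so K = E_R·Z²/n² = 13.6 × 6²/3² = 54.4 eV

54.4 eV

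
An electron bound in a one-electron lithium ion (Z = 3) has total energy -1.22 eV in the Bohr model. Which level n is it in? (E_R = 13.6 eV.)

10

E_n = −E_R Z²/n² ⇒ n² = E_R Z²/(−E_n) = 13.6 × 3² / 1.22 ≈ 100.33
n = 10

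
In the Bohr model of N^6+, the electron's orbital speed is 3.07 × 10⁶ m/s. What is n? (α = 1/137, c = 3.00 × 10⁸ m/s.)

5

v_n = Zαc/n ⇒ n = Zαc/v = 7 × 0.00730 × 3.00 × 10⁸ / 3.07 × 10⁶ ≈ 4.99
n = 5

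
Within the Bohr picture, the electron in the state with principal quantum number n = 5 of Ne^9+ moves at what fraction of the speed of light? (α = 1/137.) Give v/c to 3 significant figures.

v_n = Zαc/n, so v/c = Zα/n = 10 × 0.00730 / 5 = 0.0146

0.0146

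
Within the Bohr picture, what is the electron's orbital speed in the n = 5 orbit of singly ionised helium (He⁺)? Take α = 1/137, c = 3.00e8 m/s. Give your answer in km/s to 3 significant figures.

v_n = Zαc/n = 2 × 0.00730 × 3.00e8 / 5
    = 876 km/s

876 km/s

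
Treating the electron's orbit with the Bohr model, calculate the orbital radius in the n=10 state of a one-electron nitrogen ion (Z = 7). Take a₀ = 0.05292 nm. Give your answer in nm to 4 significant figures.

r_n = n²a₀/Z = 10² × 0.05292 / 7
    = 100 × 0.05292 / 7 = 0.7560 nm

0.7560 nm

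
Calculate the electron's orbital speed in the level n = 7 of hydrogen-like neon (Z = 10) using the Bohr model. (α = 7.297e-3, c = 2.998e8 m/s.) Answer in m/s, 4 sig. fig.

3.125e6 m/s

v_n = Zαc/n = 10 × 0.007297 × 2.998e8 / 7
    = 3.125e6 m/s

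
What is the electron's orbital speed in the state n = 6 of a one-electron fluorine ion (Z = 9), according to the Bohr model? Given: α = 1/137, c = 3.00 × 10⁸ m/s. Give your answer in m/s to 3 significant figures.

v_n = Zαc/n = 9 × 0.00730 × 3.00 × 10⁸ / 6
    = 3.28 × 10⁶ m/s

3.28 × 10⁶ m/s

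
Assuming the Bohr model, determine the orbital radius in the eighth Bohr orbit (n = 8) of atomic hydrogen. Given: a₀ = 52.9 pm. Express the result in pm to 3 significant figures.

r_n = n²a₀/Z = 8² × 52.9 / 1
    = 64 × 52.9 / 1 = 3390 pm

3390 pm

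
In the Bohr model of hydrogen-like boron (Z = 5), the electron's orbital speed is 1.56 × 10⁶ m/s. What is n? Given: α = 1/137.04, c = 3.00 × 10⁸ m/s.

v_n = Zαc/n ⇒ n = Zαc/v = 5 × 0.00730 × 3.00 × 10⁸ / 1.56 × 10⁶ ≈ 7.02
n = 7

7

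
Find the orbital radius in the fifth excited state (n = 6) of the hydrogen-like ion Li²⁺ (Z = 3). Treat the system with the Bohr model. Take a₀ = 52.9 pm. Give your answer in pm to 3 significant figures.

r_n = n²a₀/Z = 6² × 52.9 / 3
    = 36 × 52.9 / 3 = 635 pm

635 pm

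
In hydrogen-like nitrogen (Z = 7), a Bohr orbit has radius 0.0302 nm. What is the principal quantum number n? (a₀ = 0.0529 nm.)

r_n = n²a₀/Z ⇒ n² = rZ/a₀ = 0.0302 × 7 / 0.0529 ≈ 4.00
n = 2

2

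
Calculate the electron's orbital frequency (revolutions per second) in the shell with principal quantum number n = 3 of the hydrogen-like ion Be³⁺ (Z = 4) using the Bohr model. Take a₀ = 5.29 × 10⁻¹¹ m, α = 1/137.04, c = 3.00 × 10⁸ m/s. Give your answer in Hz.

3.90 × 10¹⁵ Hz

r = n²a₀/Z = 1.19 × 10⁻¹⁰ m, v = Zαc/n = 2.92 × 10⁶ m/s
f = v/(2πr) = 3.90 × 10¹⁵ Hz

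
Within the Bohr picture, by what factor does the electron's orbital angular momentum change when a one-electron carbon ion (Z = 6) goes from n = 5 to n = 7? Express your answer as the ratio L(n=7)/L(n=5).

7/5

L = nℏ depends only on n, so L ∝ n.
L(n=7)/L(n=5) = (7/5)^1 = 7/5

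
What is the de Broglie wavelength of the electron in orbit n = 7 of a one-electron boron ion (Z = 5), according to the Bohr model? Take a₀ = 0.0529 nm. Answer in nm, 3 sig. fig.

0.465 nm

The Bohr quantisation condition is nλ = 2πr_n.
r_n = n²a₀/Z = 0.518 nm
λ = 2πr_n/n = 2π·0.518/7 = 0.465 nm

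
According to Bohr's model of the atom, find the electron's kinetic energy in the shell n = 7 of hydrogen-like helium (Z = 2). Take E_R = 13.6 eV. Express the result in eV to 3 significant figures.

1.11 eV

For a Coulomb orbit the virial theorem gives K = −E_n.
E_n = −E_R·Z²/n², so K = E_R·Z²/n² = 13.6 × 2²/7² = 1.11 eV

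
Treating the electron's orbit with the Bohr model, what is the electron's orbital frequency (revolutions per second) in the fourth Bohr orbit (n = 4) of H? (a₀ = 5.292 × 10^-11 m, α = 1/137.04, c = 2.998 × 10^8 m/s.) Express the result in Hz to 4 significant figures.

1.028 × 10^14 Hz

r = n²a₀/Z = 8.467 × 10^-10 m, v = Zαc/n = 5.469 × 10^5 m/s
f = v/(2πr) = 1.028 × 10^14 Hz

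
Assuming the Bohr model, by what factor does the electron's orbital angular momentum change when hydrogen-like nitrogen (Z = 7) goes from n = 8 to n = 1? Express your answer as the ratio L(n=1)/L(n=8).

L = nℏ depends only on n, so L ∝ n.
L(n=1)/L(n=8) = (1/8)^1 = 1/8

1/8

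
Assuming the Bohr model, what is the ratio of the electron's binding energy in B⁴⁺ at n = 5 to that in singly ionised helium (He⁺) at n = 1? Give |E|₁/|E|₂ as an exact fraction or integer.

|E| ∝ Z^2 · n^-2
|E|₁/|E|₂ = (5/2)^2 · (5/1)^-2 = 1/4

1/4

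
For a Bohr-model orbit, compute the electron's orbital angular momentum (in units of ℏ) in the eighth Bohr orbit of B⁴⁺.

L_n = nℏ, so L/ℏ = n = 8.

8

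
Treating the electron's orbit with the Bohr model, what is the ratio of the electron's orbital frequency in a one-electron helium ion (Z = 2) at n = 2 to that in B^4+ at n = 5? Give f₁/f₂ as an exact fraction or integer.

5/2

f ∝ Z^2 · n^-3
f₁/f₂ = (2/5)^2 · (2/5)^-3 = 5/2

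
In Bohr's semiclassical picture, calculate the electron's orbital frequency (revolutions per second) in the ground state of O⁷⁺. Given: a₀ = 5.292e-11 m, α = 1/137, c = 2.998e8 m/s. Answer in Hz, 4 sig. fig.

4.212e17 Hz

r = n²a₀/Z = 6.615e-12 m, v = Zαc/n = 1.751e7 m/s
f = v/(2πr) = 4.212e17 Hz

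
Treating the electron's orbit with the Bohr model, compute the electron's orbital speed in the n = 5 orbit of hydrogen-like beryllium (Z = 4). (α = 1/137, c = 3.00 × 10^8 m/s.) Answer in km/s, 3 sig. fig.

1750 km/s

v_n = Zαc/n = 4 × 0.00730 × 3.00 × 10^8 / 5
    = 1750 km/s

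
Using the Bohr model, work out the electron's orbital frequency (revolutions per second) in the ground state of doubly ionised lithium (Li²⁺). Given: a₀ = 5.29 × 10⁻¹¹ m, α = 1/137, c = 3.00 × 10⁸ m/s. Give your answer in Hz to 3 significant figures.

5.93 × 10¹⁶ Hz

r = n²a₀/Z = 1.76 × 10⁻¹¹ m, v = Zαc/n = 6.57 × 10⁶ m/s
f = v/(2πr) = 5.93 × 10¹⁶ Hz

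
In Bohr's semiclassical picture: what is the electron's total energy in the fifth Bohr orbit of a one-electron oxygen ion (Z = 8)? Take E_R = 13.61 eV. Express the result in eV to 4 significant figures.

-34.84 eV

E_n = −E_R·Z²/n² = −13.61 × 8²/5² = -34.84 eV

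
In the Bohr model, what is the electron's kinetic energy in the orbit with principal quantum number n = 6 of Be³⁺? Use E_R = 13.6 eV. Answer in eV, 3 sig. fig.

6.04 eV

For a Coulomb orbit the virial theorem gives K = −E_n.
E_n = −E_R·Z²/n², so K = E_R·Z²/n² = 13.6 × 4²/6² = 6.04 eV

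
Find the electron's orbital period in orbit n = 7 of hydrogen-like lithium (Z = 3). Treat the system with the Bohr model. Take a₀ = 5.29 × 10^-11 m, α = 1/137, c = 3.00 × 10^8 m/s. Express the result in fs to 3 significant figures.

r = n²a₀/Z = 7²·5.29 × 10^-11/3 = 8.64 × 10^-10 m
v = Zαc/n = 3·0.00730·3.00 × 10^8/7 = 9.38 × 10^5 m/s
T = 2πr/v = 5.78 × 10^-15 s = 5.78 fs

5.78 fs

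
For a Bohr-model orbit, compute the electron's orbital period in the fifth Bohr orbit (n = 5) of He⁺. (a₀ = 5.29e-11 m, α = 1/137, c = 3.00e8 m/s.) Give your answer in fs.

4.74 fs

r = n²a₀/Z = 5²·5.29e-11/2 = 6.61e-10 m
v = Zαc/n = 2·0.00730·3.00e8/5 = 8.76e5 m/s
T = 2πr/v = 4.74e-15 s = 4.74 fs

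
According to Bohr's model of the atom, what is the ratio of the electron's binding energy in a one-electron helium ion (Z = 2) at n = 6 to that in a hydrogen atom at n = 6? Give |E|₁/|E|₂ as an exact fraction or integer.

|E| ∝ Z^2 · n^-2
|E|₁/|E|₂ = (2/1)^2 · (6/6)^-2 = 4

4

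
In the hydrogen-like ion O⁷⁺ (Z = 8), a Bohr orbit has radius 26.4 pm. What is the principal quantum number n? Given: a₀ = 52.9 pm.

2

r_n = n²a₀/Z ⇒ n² = rZ/a₀ = 26.4 × 8 / 52.9 ≈ 3.99
n = 2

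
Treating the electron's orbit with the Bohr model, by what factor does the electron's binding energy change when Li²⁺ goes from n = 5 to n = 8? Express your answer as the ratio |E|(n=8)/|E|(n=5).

|E| ∝ Z^2 · n^-2; with Z fixed, |E| ∝ n^-2.
|E|(n=8)/|E|(n=5) = (8/5)^-2 = 25/64

25/64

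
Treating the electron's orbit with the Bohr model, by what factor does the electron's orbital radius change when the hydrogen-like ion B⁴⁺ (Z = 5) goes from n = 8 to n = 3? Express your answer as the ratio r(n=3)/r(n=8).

r ∝ Z^-1 · n^2; with Z fixed, r ∝ n^2.
r(n=3)/r(n=8) = (3/8)^2 = 9/64

9/64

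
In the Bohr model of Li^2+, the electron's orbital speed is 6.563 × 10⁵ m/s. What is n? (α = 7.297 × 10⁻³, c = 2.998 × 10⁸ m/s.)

10

v_n = Zαc/n ⇒ n = Zαc/v = 3 × 0.007297 × 2.998 × 10⁸ / 6.563 × 10⁵ ≈ 10.00
n = 10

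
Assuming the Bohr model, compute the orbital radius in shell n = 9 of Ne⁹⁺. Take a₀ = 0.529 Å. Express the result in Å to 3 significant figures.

r_n = n²a₀/Z = 9² × 0.529 / 10
    = 81 × 0.529 / 10 = 4.28 Å

4.28 Å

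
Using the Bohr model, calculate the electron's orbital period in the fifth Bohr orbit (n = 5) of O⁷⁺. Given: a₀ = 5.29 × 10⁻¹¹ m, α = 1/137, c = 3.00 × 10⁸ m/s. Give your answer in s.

r = n²a₀/Z = 5²·5.29 × 10⁻¹¹/8 = 1.65 × 10⁻¹⁰ m
v = Zαc/n = 8·0.00730·3.00 × 10⁸/5 = 3.50 × 10⁶ m/s
T = 2πr/v = 2.96 × 10⁻¹⁶ s

2.96 × 10⁻¹⁶ s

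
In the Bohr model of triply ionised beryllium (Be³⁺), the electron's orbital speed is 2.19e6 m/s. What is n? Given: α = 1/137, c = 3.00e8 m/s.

v_n = Zαc/n ⇒ n = Zαc/v = 4 × 0.00730 × 3.00e8 / 2.19e6 ≈ 4.00
n = 4

4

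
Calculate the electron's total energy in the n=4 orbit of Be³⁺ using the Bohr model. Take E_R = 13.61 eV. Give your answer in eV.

E_n = −E_R·Z²/n² = −13.61 × 4²/4² = -13.61 eV

-13.61 eV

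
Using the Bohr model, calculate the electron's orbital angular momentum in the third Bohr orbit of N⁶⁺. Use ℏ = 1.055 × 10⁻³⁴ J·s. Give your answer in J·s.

3.165 × 10⁻³⁴ J·s

L_n = nℏ = 3 × 1.055 × 10⁻³⁴ = 3.165 × 10⁻³⁴ J·s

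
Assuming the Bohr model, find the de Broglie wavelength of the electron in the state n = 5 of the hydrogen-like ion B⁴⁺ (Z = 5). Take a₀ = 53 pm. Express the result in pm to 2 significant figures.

The Bohr quantisation condition is nλ = 2πr_n.
r_n = n²a₀/Z = 260 pm
λ = 2πr_n/n = 2π·260/5 = 330 pm

330 pm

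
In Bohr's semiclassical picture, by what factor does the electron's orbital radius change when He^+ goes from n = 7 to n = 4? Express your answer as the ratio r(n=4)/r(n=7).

16/49

r ∝ Z^-1 · n^2; with Z fixed, r ∝ n^2.
r(n=4)/r(n=7) = (4/7)^2 = 16/49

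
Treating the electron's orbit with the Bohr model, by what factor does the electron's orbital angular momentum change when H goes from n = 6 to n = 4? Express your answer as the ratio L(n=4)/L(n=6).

L = nℏ depends only on n, so L ∝ n.
L(n=4)/L(n=6) = (4/6)^1 = 2/3

2/3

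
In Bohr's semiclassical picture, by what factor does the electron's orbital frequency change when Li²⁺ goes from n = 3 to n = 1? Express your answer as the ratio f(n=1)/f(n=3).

27

f ∝ Z^2 · n^-3; with Z fixed, f ∝ n^-3.
f(n=1)/f(n=3) = (1/3)^-3 = 27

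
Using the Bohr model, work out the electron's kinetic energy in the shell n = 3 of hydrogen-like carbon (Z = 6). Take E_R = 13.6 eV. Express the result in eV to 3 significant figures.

For a Coulomb orbit the virial theorem gives K = −E_n.
E_n = −E_R·Z²/n², so K = E_R·Z²/n² = 13.6 × 6²/3² = 54.4 eV

54.4 eV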